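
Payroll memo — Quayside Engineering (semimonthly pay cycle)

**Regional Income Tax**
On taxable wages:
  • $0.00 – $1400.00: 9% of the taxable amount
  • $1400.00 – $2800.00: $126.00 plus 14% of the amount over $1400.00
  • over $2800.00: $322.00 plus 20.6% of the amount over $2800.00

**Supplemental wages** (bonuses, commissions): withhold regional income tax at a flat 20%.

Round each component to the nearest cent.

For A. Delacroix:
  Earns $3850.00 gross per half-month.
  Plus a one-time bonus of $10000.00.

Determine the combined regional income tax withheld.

Regional Income Tax: taxable = $3850.00
  $322.00 + 20.6% × ($3850.00 − $2800.00) = $322.00 + 20.6% × $1050.00 = $538.30
Supplemental (20% flat on bonus): 20% × $10000.00 = $2000.00
Total regional income tax: $538.30 + $2000.00 = $2538.30

$2538.30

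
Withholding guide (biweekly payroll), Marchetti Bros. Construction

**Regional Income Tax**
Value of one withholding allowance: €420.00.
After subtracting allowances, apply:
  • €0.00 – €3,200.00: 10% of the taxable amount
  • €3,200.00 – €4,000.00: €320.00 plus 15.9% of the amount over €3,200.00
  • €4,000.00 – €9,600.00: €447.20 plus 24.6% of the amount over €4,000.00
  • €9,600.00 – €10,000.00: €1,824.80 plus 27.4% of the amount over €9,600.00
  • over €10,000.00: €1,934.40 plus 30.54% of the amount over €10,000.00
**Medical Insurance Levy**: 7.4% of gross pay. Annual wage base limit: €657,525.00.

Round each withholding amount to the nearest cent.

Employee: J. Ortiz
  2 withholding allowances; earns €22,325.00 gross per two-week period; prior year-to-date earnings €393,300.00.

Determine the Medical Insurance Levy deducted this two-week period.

€1,652.05

Medical Insurance Levy: 7.4% × €22,325.00 = €1,652.05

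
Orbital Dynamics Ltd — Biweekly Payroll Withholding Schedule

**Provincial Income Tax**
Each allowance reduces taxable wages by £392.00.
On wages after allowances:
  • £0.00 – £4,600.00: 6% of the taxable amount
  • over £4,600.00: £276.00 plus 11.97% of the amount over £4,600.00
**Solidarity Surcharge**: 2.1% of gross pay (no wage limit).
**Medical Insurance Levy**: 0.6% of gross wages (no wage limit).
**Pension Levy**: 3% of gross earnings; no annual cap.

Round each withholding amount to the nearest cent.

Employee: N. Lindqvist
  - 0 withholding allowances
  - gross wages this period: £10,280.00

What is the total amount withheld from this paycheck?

£1,541.86

Provincial Income Tax: taxable = £10,280.00
  £276.00 + 11.97% × (£10,280.00 − £4,600.00) = £276.00 + 11.97% × £5,680.00 = £955.90
Solidarity Surcharge: 2.1% × £10,280.00 = £215.88
Medical Insurance Levy: 0.6% × £10,280.00 = £61.68
Pension Levy: 3% × £10,280.00 = £308.40
Total: £955.90 + £215.88 + £61.68 + £308.40 = £1,541.86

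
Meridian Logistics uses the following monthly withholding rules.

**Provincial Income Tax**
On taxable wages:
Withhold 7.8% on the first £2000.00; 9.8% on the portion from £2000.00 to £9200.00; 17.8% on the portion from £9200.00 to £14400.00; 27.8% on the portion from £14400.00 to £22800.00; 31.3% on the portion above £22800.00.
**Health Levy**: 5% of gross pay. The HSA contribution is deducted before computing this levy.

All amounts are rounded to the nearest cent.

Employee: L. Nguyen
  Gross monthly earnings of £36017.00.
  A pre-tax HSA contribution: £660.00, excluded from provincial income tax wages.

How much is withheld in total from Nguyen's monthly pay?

Provincial Income Tax: taxable = £36017.00 − £660.00 = £35357.00
  £4122.40 + 31.3% × (£35357.00 − £22800.00) = £4122.40 + 31.3% × £12557.00 = £8052.74
Health Levy: 5% × £35357.00 = £1767.85
Total: £8052.74 + £1767.85 = £9820.59

£9820.59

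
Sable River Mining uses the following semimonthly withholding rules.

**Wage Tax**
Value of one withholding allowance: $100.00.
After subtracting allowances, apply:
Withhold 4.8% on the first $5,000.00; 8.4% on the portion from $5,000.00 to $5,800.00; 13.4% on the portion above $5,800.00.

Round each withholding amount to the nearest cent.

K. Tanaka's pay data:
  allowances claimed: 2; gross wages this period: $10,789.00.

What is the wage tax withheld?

Wage Tax: taxable = $10,789.00 − 2×$100.00 = $10,589.00
  $307.20 + 13.4% × ($10,589.00 − $5,800.00) = $307.20 + 13.4% × $4,789.00 = $948.93

$948.93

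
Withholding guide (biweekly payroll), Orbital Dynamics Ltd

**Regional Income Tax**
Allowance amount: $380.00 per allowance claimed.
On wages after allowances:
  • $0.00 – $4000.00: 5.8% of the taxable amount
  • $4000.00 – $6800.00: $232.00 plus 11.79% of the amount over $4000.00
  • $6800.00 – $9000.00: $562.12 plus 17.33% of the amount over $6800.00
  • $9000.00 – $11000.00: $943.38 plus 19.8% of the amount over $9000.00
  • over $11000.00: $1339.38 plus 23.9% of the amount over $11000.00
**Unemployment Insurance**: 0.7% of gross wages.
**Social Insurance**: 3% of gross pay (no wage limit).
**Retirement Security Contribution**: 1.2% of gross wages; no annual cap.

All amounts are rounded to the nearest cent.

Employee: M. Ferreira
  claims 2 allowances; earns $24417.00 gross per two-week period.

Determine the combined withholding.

Regional Income Tax: taxable = $24417.00 − 2×$380.00 = $23657.00
  $1339.38 + 23.9% × ($23657.00 − $11000.00) = $1339.38 + 23.9% × $12657.00 = $4364.40
Unemployment Insurance: 0.7% × $24417.00 = $170.92
Social Insurance: 3% × $24417.00 = $732.51
Retirement Security Contribution: 1.2% × $24417.00 = $293.00
Total: $4364.40 + $170.92 + $732.51 + $293.00 = $5560.83

$5560.83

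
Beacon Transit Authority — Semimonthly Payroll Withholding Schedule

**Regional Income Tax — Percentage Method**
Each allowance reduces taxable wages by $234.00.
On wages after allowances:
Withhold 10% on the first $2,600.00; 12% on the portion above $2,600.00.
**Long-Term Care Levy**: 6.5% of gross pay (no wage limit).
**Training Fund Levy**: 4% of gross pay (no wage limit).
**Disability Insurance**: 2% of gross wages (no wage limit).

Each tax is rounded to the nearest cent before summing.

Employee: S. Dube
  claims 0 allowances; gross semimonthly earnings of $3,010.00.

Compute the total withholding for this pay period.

$685.45

Regional Income Tax: taxable = $3,010.00
  $260.00 + 12% × ($3,010.00 − $2,600.00) = $260.00 + 12% × $410.00 = $309.20
Long-Term Care Levy: 6.5% × $3,010.00 = $195.65
Training Fund Levy: 4% × $3,010.00 = $120.40
Disability Insurance: 2% × $3,010.00 = $60.20
Total: $309.20 + $195.65 + $120.40 + $60.20 = $685.45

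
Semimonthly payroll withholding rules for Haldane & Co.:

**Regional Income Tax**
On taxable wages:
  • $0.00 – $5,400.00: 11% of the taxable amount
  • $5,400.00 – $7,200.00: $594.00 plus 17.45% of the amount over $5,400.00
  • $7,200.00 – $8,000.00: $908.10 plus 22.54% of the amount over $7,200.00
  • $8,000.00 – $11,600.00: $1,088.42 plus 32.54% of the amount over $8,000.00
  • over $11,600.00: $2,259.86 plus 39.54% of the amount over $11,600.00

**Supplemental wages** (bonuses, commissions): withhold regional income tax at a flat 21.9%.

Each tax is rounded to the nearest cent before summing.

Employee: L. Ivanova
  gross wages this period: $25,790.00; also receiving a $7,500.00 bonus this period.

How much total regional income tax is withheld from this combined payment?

$9,513.09

Regional Income Tax: taxable = $25,790.00
  $2,259.86 + 39.54% × ($25,790.00 − $11,600.00) = $2,259.86 + 39.54% × $14,190.00 = $7,870.59
Supplemental (21.9% flat on bonus): 21.9% × $7,500.00 = $1,642.50
Total regional income tax: $7,870.59 + $1,642.50 = $9,513.09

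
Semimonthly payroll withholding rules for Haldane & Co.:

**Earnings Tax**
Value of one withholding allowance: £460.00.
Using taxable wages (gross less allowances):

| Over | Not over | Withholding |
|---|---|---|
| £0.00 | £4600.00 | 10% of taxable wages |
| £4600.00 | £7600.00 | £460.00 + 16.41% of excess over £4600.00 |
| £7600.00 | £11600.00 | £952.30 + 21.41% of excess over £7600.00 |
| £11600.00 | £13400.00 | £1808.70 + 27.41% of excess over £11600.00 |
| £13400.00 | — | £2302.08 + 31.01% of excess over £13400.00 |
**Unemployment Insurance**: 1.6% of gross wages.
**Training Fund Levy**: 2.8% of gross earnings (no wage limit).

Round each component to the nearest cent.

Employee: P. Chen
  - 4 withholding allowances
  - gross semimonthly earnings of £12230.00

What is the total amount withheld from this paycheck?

£2087.76

Earnings Tax: taxable = £12230.00 − 4×£460.00 = £10390.00
  £952.30 + 21.41% × (£10390.00 − £7600.00) = £952.30 + 21.41% × £2790.00 = £1549.64
Unemployment Insurance: 1.6% × £12230.00 = £195.68
Training Fund Levy: 2.8% × £12230.00 = £342.44
Total: £1549.64 + £195.68 + £342.44 = £2087.76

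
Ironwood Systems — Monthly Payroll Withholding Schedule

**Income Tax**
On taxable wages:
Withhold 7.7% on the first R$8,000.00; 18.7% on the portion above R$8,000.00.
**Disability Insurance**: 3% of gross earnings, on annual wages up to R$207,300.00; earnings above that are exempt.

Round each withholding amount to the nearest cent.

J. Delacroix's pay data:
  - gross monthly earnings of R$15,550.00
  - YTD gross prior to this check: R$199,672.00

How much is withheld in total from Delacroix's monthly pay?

R$2,256.69

Income Tax: taxable = R$15,550.00
  R$616.00 + 18.7% × (R$15,550.00 − R$8,000.00) = R$616.00 + 18.7% × R$7,550.00 = R$2,027.85
Disability Insurance: cap R$207,300.00 − YTD R$199,672.00 = R$7,628.00 subject; 3% × R$7,628.00 = R$228.84
Total: R$2,027.85 + R$228.84 = R$2,256.69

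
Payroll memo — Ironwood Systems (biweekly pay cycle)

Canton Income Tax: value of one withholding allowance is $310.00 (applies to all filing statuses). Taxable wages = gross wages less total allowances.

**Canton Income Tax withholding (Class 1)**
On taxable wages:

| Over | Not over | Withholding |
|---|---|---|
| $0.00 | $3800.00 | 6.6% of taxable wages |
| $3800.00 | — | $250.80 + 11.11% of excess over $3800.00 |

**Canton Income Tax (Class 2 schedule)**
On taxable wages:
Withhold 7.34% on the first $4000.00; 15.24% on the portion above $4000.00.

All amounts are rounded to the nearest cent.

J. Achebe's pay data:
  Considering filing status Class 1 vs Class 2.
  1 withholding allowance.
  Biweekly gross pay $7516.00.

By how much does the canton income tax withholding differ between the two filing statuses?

$152.98

Canton Income Tax (Class 1): taxable = $7516.00 − 1×$310.00 = $7206.00
  $250.80 + 11.11% × ($7206.00 − $3800.00) = $250.80 + 11.11% × $3406.00 = $629.21
Canton Income Tax (Class 2): taxable = $7516.00 − 1×$310.00 = $7206.00
  $293.60 + 15.24% × ($7206.00 − $4000.00) = $293.60 + 15.24% × $3206.00 = $782.19
Difference: |$629.21 − $782.19| = $152.98 (higher under Class 2)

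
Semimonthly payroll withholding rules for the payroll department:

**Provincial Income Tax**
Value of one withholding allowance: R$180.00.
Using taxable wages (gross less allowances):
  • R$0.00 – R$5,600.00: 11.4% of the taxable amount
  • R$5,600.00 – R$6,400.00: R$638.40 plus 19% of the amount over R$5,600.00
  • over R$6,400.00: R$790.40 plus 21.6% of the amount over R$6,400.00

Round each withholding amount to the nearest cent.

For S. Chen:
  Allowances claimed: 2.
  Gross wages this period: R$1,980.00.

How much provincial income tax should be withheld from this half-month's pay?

R$184.68

Provincial Income Tax: taxable = R$1,980.00 − 2×R$180.00 = R$1,620.00
  11.4% × R$1,620.00 = R$184.68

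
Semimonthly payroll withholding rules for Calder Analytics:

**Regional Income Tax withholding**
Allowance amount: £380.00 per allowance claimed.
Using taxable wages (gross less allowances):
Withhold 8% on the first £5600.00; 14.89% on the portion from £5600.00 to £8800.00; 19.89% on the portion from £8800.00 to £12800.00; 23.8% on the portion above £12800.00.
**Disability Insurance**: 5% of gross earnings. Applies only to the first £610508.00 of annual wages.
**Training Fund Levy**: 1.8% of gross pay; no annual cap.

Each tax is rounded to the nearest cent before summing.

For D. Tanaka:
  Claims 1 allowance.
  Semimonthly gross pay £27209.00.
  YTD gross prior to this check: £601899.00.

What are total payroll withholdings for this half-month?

£5979.19

Regional Income Tax: taxable = £27209.00 − 1×£380.00 = £26829.00
  £1720.08 + 23.8% × (£26829.00 − £12800.00) = £1720.08 + 23.8% × £14029.00 = £5058.98
Disability Insurance: cap £610508.00 − YTD £601899.00 = £8609.00 subject; 5% × £8609.00 = £430.45
Training Fund Levy: 1.8% × £27209.00 = £489.76
Total: £5058.98 + £430.45 + £489.76 = £5979.19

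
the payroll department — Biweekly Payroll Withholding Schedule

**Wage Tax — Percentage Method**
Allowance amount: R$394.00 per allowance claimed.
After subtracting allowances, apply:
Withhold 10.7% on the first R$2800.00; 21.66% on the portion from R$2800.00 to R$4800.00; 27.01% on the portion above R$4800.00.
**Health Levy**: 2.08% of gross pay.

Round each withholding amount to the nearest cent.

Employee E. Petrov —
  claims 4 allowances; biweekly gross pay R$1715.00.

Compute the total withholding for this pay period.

R$50.54

Wage Tax: taxable = R$1715.00 − 4×R$394.00 = R$139.00
  10.7% × R$139.00 = R$14.87
Health Levy: 2.08% × R$1715.00 = R$35.67
Total: R$14.87 + R$35.67 = R$50.54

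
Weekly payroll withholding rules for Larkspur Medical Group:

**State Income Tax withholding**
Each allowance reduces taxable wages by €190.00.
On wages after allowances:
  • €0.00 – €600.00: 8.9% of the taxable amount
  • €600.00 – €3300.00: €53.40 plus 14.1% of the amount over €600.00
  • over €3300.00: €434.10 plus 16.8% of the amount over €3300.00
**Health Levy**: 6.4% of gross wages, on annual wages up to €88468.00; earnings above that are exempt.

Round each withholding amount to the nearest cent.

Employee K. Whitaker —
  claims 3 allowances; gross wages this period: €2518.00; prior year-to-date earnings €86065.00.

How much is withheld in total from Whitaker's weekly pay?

State Income Tax: taxable = €2518.00 − 3×€190.00 = €1948.00
  €53.40 + 14.1% × (€1948.00 − €600.00) = €53.40 + 14.1% × €1348.00 = €243.47
Health Levy: cap €88468.00 − YTD €86065.00 = €2403.00 subject; 6.4% × €2403.00 = €153.79
Total: €243.47 + €153.79 = €397.26

€397.26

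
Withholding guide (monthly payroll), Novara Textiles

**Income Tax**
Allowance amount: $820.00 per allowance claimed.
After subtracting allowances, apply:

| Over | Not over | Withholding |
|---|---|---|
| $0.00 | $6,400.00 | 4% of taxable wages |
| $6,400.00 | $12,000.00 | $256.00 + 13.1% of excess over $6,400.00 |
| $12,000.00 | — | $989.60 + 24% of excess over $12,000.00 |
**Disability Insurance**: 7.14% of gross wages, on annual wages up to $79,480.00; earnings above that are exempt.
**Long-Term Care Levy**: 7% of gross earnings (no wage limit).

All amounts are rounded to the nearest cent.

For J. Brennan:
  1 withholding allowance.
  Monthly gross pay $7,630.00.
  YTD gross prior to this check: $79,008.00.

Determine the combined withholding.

$877.51

Income Tax: taxable = $7,630.00 − 1×$820.00 = $6,810.00
  $256.00 + 13.1% × ($6,810.00 − $6,400.00) = $256.00 + 13.1% × $410.00 = $309.71
Disability Insurance: cap $79,480.00 − YTD $79,008.00 = $472.00 subject; 7.14% × $472.00 = $33.70
Long-Term Care Levy: 7% × $7,630.00 = $534.10
Total: $309.71 + $33.70 + $534.10 = $877.51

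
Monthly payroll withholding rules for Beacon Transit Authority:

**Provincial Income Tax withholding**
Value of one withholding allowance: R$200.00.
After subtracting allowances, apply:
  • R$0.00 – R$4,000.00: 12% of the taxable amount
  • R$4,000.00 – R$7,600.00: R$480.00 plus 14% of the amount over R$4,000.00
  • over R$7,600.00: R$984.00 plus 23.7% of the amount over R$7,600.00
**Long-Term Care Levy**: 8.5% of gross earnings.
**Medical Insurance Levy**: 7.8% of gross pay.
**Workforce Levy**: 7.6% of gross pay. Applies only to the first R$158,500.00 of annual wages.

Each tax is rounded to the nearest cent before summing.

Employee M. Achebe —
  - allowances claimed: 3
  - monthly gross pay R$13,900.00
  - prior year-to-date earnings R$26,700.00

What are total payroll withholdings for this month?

R$5,657.00

Provincial Income Tax: taxable = R$13,900.00 − 3×R$200.00 = R$13,300.00
  R$984.00 + 23.7% × (R$13,300.00 − R$7,600.00) = R$984.00 + 23.7% × R$5,700.00 = R$2,334.90
Long-Term Care Levy: 8.5% × R$13,900.00 = R$1,181.50
Medical Insurance Levy: 7.8% × R$13,900.00 = R$1,084.20
Workforce Levy: 7.6% × R$13,900.00 = R$1,056.40
Total: R$2,334.90 + R$1,181.50 + R$1,084.20 + R$1,056.40 = R$5,657.00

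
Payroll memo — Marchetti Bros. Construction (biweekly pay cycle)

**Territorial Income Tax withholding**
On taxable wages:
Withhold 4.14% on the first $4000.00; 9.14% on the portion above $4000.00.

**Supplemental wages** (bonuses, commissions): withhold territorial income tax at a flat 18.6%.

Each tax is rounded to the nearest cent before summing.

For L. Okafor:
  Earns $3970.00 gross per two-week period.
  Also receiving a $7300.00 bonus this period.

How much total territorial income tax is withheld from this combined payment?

Territorial Income Tax: taxable = $3970.00
  4.14% × $3970.00 = $164.36
Supplemental (18.6% flat on bonus): 18.6% × $7300.00 = $1357.80
Total territorial income tax: $164.36 + $1357.80 = $1522.16

$1522.16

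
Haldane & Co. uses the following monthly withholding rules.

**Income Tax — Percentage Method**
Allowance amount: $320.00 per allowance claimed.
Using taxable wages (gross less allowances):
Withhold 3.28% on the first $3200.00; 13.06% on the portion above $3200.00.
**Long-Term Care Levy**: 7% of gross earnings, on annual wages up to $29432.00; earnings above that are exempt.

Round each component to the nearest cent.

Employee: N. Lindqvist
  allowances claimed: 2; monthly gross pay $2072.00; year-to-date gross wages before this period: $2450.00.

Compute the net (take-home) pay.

Income Tax: taxable = $2072.00 − 2×$320.00 = $1432.00
  3.28% × $1432.00 = $46.97
Long-Term Care Levy: 7% × $2072.00 = $145.04
Total withheld: $46.97 + $145.04 = $192.01
Net pay: $2072.00 − $192.01 = $1879.99

$1879.99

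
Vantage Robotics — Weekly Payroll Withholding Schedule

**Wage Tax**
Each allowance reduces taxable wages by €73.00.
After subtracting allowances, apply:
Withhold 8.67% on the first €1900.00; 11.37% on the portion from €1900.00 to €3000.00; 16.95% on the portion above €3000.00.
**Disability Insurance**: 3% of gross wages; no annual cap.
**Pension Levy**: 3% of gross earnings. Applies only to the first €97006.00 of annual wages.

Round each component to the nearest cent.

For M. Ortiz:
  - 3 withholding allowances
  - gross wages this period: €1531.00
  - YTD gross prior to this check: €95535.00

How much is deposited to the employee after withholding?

€1327.19

Wage Tax: taxable = €1531.00 − 3×€73.00 = €1312.00
  8.67% × €1312.00 = €113.75
Disability Insurance: 3% × €1531.00 = €45.93
Pension Levy: cap €97006.00 − YTD €95535.00 = €1471.00 subject; 3% × €1471.00 = €44.13
Total withheld: €113.75 + €45.93 + €44.13 = €203.81
Net pay: €1531.00 − €203.81 = €1327.19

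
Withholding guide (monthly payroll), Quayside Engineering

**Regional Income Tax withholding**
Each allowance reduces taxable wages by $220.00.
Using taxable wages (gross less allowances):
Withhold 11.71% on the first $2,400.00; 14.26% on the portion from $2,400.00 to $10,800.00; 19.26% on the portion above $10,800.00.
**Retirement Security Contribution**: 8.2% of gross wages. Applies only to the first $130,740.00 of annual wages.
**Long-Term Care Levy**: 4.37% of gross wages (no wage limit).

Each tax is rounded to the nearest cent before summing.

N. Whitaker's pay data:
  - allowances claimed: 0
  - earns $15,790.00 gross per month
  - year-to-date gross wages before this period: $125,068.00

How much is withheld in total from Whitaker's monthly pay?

$3,595.07

Regional Income Tax: taxable = $15,790.00
  $1,478.88 + 19.26% × ($15,790.00 − $10,800.00) = $1,478.88 + 19.26% × $4,990.00 = $2,439.95
Retirement Security Contribution: cap $130,740.00 − YTD $125,068.00 = $5,672.00 subject; 8.2% × $5,672.00 = $465.10
Long-Term Care Levy: 4.37% × $15,790.00 = $690.02
Total: $2,439.95 + $465.10 + $690.02 = $3,595.07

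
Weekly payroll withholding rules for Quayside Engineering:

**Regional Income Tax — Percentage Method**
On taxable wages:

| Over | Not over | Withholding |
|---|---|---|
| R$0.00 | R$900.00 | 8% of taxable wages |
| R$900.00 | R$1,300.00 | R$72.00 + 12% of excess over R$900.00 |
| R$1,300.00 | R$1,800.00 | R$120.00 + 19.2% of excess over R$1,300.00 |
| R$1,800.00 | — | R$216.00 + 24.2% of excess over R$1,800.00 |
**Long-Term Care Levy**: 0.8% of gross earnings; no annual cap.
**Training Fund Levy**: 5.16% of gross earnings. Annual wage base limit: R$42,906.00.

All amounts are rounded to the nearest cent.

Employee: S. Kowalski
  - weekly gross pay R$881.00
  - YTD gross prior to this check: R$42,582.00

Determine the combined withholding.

Regional Income Tax: taxable = R$881.00
  8% × R$881.00 = R$70.48
Long-Term Care Levy: 0.8% × R$881.00 = R$7.05
Training Fund Levy: cap R$42,906.00 − YTD R$42,582.00 = R$324.00 subject; 5.16% × R$324.00 = R$16.72
Total: R$70.48 + R$7.05 + R$16.72 = R$94.25

R$94.25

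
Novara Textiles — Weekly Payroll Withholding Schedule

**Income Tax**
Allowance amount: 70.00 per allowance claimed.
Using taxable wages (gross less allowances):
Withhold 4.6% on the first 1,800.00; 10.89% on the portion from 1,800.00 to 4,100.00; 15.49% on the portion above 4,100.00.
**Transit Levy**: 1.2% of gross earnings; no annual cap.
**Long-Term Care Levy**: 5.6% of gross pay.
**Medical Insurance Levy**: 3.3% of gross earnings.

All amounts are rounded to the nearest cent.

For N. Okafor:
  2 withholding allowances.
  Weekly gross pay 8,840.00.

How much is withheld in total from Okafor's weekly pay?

1,938.65

Income Tax: taxable = 8,840.00 − 2×70.00 = 8,700.00
  333.27 + 15.49% × (8,700.00 − 4,100.00) = 333.27 + 15.49% × 4,600.00 = 1,045.81
Transit Levy: 1.2% × 8,840.00 = 106.08
Long-Term Care Levy: 5.6% × 8,840.00 = 495.04
Medical Insurance Levy: 3.3% × 8,840.00 = 291.72
Total: 1,045.81 + 106.08 + 495.04 + 291.72 = 1,938.65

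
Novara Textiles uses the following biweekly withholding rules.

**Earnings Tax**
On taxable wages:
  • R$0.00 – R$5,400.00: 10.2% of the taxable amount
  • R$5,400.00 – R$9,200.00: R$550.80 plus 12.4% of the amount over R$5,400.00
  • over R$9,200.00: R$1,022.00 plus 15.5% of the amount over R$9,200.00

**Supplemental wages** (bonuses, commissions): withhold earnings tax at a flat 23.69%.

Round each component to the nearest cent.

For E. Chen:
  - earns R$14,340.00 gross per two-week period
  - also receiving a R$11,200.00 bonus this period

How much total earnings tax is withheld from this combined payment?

R$4,471.98

Earnings Tax: taxable = R$14,340.00
  R$1,022.00 + 15.5% × (R$14,340.00 − R$9,200.00) = R$1,022.00 + 15.5% × R$5,140.00 = R$1,818.70
Supplemental (23.69% flat on bonus): 23.69% × R$11,200.00 = R$2,653.28
Total earnings tax: R$1,818.70 + R$2,653.28 = R$4,471.98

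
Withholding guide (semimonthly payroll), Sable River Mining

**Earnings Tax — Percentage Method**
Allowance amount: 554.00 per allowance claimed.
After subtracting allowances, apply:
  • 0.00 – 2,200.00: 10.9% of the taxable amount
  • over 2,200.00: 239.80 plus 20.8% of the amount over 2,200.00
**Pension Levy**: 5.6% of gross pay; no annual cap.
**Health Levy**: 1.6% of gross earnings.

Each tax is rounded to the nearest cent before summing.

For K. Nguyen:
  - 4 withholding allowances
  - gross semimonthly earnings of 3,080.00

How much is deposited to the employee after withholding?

2,764.06

Earnings Tax: taxable = 3,080.00 − 4×554.00 = 864.00
  10.9% × 864.00 = 94.18
Pension Levy: 5.6% × 3,080.00 = 172.48
Health Levy: 1.6% × 3,080.00 = 49.28
Total withheld: 94.18 + 172.48 + 49.28 = 315.94
Net pay: 3,080.00 − 315.94 = 2,764.06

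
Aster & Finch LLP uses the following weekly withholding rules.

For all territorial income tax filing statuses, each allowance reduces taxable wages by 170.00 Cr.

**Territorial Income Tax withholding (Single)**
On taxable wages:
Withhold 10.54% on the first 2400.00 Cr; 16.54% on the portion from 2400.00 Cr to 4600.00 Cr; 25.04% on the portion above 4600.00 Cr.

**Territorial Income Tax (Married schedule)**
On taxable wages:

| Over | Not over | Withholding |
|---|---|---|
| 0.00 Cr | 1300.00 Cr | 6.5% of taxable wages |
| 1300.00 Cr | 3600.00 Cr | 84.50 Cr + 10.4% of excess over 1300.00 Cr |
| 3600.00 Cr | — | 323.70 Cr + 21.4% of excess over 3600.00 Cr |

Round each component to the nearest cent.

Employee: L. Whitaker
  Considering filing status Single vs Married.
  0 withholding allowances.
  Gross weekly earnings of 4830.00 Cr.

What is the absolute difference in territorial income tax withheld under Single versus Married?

Territorial Income Tax (Single): taxable = 4830.00 Cr
  616.84 Cr + 25.04% × (4830.00 Cr − 4600.00 Cr) = 616.84 Cr + 25.04% × 230.00 Cr = 674.43 Cr
Territorial Income Tax (Married): taxable = 4830.00 Cr
  323.70 Cr + 21.4% × (4830.00 Cr − 3600.00 Cr) = 323.70 Cr + 21.4% × 1230.00 Cr = 586.92 Cr
Difference: |674.43 Cr − 586.92 Cr| = 87.51 Cr (higher under Single)

87.51 Cr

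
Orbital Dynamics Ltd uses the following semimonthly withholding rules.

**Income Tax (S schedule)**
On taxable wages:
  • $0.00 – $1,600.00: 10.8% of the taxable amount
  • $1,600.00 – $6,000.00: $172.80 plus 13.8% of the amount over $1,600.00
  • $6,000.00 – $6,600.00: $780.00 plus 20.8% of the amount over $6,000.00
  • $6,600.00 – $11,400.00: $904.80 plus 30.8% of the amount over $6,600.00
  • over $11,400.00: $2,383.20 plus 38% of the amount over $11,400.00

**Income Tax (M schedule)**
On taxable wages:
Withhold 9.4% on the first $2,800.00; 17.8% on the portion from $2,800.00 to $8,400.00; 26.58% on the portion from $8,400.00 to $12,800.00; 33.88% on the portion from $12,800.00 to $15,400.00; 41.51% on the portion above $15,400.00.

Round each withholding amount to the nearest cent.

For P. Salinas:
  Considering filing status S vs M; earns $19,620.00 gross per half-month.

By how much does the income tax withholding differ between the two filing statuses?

Income Tax (S): taxable = $19,620.00
  $2,383.20 + 38% × ($19,620.00 − $11,400.00) = $2,383.20 + 38% × $8,220.00 = $5,506.80
Income Tax (M): taxable = $19,620.00
  $3,310.40 + 41.51% × ($19,620.00 − $15,400.00) = $3,310.40 + 41.51% × $4,220.00 = $5,062.12
Difference: |$5,506.80 − $5,062.12| = $444.68 (higher under S)

$444.68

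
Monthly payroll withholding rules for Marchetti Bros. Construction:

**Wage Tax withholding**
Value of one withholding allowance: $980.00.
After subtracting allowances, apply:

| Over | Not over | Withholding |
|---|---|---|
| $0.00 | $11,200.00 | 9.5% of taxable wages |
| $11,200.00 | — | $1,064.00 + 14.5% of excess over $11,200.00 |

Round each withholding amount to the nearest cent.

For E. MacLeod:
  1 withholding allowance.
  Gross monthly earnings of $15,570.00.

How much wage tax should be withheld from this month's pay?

Wage Tax: taxable = $15,570.00 − 1×$980.00 = $14,590.00
  $1,064.00 + 14.5% × ($14,590.00 − $11,200.00) = $1,064.00 + 14.5% × $3,390.00 = $1,555.55

$1,555.55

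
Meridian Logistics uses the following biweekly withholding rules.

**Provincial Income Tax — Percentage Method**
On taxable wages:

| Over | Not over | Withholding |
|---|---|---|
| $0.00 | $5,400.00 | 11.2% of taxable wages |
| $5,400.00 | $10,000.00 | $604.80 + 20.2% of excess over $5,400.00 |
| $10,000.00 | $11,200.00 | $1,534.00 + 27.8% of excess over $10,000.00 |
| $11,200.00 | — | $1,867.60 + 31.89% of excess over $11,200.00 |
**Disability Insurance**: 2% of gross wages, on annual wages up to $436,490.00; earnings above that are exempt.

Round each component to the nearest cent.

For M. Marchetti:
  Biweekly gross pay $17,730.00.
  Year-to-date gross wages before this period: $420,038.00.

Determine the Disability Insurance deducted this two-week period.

Disability Insurance: cap $436,490.00 − YTD $420,038.00 = $16,452.00 subject; 2% × $16,452.00 = $329.04

$329.04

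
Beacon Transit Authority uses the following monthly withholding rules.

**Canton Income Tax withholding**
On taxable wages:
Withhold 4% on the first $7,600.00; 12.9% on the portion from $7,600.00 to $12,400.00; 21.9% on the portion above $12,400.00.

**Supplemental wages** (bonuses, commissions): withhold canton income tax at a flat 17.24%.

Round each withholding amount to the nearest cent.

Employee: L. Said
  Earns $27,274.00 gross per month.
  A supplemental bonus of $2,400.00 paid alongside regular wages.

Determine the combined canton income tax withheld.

Canton Income Tax: taxable = $27,274.00
  $923.20 + 21.9% × ($27,274.00 − $12,400.00) = $923.20 + 21.9% × $14,874.00 = $4,180.61
Supplemental (17.24% flat on bonus): 17.24% × $2,400.00 = $413.76
Total canton income tax: $4,180.61 + $413.76 = $4,594.37

$4,594.37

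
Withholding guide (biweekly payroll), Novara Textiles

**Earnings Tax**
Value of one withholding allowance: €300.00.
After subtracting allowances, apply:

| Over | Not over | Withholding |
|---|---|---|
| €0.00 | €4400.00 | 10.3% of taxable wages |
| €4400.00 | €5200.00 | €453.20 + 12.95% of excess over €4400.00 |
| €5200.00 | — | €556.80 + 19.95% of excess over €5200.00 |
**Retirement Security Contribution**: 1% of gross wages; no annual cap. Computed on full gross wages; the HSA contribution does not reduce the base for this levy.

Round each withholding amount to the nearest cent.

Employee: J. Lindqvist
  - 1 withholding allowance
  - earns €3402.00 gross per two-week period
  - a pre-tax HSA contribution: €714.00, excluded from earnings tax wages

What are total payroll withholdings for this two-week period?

€279.98

Earnings Tax: taxable = €3402.00 − €714.00 − 1×€300.00 = €2388.00
  10.3% × €2388.00 = €245.96
Retirement Security Contribution: 1% × €3402.00 = €34.02
Total: €245.96 + €34.02 = €279.98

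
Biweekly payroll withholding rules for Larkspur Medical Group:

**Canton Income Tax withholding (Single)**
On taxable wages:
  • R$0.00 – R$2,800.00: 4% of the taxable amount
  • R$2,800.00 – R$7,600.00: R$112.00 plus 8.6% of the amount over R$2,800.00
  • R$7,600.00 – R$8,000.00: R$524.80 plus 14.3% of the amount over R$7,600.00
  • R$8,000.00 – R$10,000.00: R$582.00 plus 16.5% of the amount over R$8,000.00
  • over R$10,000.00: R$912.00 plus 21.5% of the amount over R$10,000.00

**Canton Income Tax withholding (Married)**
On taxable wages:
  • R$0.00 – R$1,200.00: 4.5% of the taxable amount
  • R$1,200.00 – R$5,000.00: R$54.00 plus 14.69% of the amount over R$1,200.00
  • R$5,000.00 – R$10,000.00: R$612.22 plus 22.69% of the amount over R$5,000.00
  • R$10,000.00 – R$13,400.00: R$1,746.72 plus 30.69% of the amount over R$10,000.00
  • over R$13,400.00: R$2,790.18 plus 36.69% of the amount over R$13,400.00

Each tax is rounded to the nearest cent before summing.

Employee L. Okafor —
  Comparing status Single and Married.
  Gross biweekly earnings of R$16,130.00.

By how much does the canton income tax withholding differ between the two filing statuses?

Canton Income Tax (Single): taxable = R$16,130.00
  R$912.00 + 21.5% × (R$16,130.00 − R$10,000.00) = R$912.00 + 21.5% × R$6,130.00 = R$2,229.95
Canton Income Tax (Married): taxable = R$16,130.00
  R$2,790.18 + 36.69% × (R$16,130.00 − R$13,400.00) = R$2,790.18 + 36.69% × R$2,730.00 = R$3,791.82
Difference: |R$2,229.95 − R$3,791.82| = R$1,561.87 (higher under Married)

R$1,561.87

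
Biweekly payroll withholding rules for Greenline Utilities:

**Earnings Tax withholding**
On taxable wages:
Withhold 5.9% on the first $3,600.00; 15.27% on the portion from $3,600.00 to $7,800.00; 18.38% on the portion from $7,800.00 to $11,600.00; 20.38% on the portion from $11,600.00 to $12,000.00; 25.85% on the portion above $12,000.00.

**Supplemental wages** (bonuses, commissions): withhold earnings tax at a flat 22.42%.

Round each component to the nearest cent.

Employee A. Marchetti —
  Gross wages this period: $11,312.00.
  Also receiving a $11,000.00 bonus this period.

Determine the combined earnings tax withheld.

Earnings Tax: taxable = $11,312.00
  $853.74 + 18.38% × ($11,312.00 − $7,800.00) = $853.74 + 18.38% × $3,512.00 = $1,499.25
Supplemental (22.42% flat on bonus): 22.42% × $11,000.00 = $2,466.20
Total earnings tax: $1,499.25 + $2,466.20 = $3,965.45

$3,965.45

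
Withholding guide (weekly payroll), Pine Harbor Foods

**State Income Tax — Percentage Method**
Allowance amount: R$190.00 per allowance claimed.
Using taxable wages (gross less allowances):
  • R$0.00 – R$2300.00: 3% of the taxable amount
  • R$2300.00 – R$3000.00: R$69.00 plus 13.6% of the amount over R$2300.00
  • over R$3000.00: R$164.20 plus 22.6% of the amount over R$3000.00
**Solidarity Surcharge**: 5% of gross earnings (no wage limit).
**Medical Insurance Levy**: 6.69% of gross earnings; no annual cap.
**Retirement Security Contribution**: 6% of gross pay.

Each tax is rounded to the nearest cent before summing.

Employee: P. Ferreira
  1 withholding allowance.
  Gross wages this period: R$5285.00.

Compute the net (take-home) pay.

State Income Tax: taxable = R$5285.00 − 1×R$190.00 = R$5095.00
  R$164.20 + 22.6% × (R$5095.00 − R$3000.00) = R$164.20 + 22.6% × R$2095.00 = R$637.67
Solidarity Surcharge: 5% × R$5285.00 = R$264.25
Medical Insurance Levy: 6.69% × R$5285.00 = R$353.57
Retirement Security Contribution: 6% × R$5285.00 = R$317.10
Total withheld: R$637.67 + R$264.25 + R$353.57 + R$317.10 = R$1572.59
Net pay: R$5285.00 − R$1572.59 = R$3712.41

R$3712.41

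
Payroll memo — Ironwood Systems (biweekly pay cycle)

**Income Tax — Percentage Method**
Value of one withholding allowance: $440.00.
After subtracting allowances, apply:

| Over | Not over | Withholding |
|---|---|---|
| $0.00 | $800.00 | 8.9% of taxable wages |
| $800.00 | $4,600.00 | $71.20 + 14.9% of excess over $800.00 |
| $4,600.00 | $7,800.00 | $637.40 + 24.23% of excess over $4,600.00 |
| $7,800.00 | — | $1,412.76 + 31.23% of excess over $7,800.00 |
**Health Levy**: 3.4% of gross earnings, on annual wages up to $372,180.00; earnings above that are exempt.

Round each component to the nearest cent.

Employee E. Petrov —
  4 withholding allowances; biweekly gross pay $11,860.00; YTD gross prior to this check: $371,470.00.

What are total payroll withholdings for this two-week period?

$2,155.19

Income Tax: taxable = $11,860.00 − 4×$440.00 = $10,100.00
  $1,412.76 + 31.23% × ($10,100.00 − $7,800.00) = $1,412.76 + 31.23% × $2,300.00 = $2,131.05
Health Levy: cap $372,180.00 − YTD $371,470.00 = $710.00 subject; 3.4% × $710.00 = $24.14
Total: $2,131.05 + $24.14 = $2,155.19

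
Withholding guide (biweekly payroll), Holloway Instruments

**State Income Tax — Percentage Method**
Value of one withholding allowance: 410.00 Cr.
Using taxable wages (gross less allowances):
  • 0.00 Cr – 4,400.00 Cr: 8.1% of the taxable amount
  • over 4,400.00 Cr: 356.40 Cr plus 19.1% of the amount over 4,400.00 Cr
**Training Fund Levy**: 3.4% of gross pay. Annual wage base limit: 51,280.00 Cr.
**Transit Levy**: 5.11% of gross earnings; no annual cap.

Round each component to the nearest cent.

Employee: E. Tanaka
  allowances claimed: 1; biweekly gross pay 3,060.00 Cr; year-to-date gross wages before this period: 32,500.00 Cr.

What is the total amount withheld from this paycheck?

State Income Tax: taxable = 3,060.00 Cr − 1×410.00 Cr = 2,650.00 Cr
  8.1% × 2,650.00 Cr = 214.65 Cr
Training Fund Levy: 3.4% × 3,060.00 Cr = 104.04 Cr
Transit Levy: 5.11% × 3,060.00 Cr = 156.37 Cr
Total: 214.65 Cr + 104.04 Cr + 156.37 Cr = 475.06 Cr

475.06 Cr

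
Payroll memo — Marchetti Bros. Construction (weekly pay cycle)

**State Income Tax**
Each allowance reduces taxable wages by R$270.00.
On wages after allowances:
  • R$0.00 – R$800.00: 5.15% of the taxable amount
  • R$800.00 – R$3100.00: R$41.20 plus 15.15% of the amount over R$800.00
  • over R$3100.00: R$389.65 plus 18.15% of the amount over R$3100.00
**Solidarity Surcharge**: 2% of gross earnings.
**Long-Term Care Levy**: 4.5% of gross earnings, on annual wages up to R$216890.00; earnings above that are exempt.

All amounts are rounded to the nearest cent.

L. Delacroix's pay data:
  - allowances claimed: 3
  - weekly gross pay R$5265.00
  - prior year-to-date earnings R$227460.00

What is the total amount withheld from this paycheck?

State Income Tax: taxable = R$5265.00 − 3×R$270.00 = R$4455.00
  R$389.65 + 18.15% × (R$4455.00 − R$3100.00) = R$389.65 + 18.15% × R$1355.00 = R$635.58
Solidarity Surcharge: 2% × R$5265.00 = R$105.30
Long-Term Care Levy: YTD R$227460.00 ≥ cap R$216890.00 → R$0.00
Total: R$635.58 + R$105.30 + R$0.00 = R$740.88

R$740.88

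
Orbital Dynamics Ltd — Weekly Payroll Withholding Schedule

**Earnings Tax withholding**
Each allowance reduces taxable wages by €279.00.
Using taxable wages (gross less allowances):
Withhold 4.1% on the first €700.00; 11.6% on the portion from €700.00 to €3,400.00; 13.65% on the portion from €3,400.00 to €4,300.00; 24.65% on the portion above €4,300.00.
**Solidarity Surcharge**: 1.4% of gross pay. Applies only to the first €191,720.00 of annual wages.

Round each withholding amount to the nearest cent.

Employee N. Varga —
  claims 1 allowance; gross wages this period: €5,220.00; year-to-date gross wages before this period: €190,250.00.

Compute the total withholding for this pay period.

€643.34

Earnings Tax: taxable = €5,220.00 − 1×€279.00 = €4,941.00
  €464.75 + 24.65% × (€4,941.00 − €4,300.00) = €464.75 + 24.65% × €641.00 = €622.76
Solidarity Surcharge: cap €191,720.00 − YTD €190,250.00 = €1,470.00 subject; 1.4% × €1,470.00 = €20.58
Total: €622.76 + €20.58 = €643.34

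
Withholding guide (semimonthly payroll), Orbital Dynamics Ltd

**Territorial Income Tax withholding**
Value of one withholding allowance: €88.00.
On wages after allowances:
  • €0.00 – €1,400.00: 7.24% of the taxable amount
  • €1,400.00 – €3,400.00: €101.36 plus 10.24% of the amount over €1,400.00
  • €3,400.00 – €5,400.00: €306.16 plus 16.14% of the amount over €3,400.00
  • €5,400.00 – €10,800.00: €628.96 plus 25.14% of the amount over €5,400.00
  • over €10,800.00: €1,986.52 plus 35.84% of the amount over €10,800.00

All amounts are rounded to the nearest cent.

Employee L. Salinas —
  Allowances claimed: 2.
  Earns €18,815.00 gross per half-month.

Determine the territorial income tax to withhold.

Territorial Income Tax: taxable = €18,815.00 − 2×€88.00 = €18,639.00
  €1,986.52 + 35.84% × (€18,639.00 − €10,800.00) = €1,986.52 + 35.84% × €7,839.00 = €4,796.02

€4,796.02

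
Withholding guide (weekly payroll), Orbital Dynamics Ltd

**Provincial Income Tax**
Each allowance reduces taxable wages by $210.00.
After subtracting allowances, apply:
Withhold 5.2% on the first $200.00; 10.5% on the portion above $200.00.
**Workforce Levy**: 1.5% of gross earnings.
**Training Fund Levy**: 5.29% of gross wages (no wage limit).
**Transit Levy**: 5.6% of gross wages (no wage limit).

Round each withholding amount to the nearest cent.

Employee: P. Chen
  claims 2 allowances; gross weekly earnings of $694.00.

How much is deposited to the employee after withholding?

$589.85

Provincial Income Tax: taxable = $694.00 − 2×$210.00 = $274.00
  $10.40 + 10.5% × ($274.00 − $200.00) = $10.40 + 10.5% × $74.00 = $18.17
Workforce Levy: 1.5% × $694.00 = $10.41
Training Fund Levy: 5.29% × $694.00 = $36.71
Transit Levy: 5.6% × $694.00 = $38.86
Total withheld: $18.17 + $10.41 + $36.71 + $38.86 = $104.15
Net pay: $694.00 − $104.15 = $589.85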